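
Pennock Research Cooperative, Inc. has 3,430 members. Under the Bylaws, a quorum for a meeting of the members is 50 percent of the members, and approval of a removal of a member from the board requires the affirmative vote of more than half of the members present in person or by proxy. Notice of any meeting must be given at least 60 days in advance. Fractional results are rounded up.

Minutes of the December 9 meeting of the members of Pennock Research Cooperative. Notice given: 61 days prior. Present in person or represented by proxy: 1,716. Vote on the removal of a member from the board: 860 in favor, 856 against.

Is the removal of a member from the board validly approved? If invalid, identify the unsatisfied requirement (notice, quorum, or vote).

Notice: 61 days given; 60 required. Satisfied.
Quorum: 50% of 3,430 = 1,715; 1,716 present. Satisfied.
Vote: requires a majority of those present (1,716); a majority of 1716 is 859, so 859 needed; 860 in favor. Satisfied.

Valid — all requirements satisfied.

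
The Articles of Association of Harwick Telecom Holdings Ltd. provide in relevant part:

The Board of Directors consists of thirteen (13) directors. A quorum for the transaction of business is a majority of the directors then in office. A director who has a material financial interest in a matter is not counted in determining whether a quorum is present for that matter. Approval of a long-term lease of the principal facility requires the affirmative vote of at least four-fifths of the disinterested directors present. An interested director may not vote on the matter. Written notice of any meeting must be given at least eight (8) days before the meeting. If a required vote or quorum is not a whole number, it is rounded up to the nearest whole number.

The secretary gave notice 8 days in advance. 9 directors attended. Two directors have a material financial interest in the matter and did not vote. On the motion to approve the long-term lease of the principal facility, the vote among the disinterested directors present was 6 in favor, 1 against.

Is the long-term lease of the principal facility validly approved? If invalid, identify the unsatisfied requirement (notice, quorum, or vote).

Notice: 8 days given; 8 required (8 ≥ 8). Satisfied.
Quorum: 9 present, but the 2 interested directors do not count, leaving 7. Quorum is 7. Satisfied.
Vote: the long-term lease of the principal facility requires four-fifths of the disinterested directors present (9 − 2 = 7). 4/5 of 7 = 5.60, rounded up to 6, so 6 affirmative votes are needed; 6 voted in favor. Satisfied.

Valid — all requirements satisfied.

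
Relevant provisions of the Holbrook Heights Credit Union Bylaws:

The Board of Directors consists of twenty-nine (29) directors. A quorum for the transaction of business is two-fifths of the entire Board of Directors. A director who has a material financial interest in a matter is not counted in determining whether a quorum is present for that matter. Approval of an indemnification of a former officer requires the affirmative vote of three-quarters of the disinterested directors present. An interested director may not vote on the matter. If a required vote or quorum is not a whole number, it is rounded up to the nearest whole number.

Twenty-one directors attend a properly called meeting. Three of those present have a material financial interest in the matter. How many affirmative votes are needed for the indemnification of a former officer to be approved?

14

The indemnification of a former officer requires three-fourths of the disinterested directors present (21 − 3 = 18).
3/4 of 18 = 13.50, rounded up to 14.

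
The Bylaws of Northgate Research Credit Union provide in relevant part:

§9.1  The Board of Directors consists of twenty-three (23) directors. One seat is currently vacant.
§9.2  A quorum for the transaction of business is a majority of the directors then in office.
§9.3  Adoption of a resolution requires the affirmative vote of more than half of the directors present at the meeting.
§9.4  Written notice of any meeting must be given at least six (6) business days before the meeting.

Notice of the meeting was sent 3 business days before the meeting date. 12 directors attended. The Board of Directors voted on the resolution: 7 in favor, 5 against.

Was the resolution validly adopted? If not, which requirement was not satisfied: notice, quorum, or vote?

Notice: 3 business days given; 6 required (3 < 6). Not satisfied.
Quorum: 12 present; quorum is 12. Satisfied.
Vote: the resolution requires a majority of the directors present (12). A majority of 12 is 7, so 7 affirmative votes are needed; 7 voted in favor. Satisfied.

Invalid — notice requirement not satisfied.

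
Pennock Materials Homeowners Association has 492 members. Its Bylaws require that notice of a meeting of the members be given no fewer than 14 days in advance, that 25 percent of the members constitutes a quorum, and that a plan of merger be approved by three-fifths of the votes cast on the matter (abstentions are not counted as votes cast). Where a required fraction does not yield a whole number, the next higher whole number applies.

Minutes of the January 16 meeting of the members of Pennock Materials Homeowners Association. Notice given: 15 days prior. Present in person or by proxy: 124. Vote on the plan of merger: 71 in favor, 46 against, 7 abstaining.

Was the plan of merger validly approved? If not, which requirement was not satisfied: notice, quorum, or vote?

Notice: 15 days given; 14 required. Satisfied.
Quorum: 25% of 492 = 123; 124 present. Satisfied.
Vote: requires three-fifths of the votes cast (124 − 7 abstaining = 117); 3/5 of 117 = 70.20, rounded up to 71, so 71 needed; 71 in favor. Satisfied.

Valid — all requirements satisfied.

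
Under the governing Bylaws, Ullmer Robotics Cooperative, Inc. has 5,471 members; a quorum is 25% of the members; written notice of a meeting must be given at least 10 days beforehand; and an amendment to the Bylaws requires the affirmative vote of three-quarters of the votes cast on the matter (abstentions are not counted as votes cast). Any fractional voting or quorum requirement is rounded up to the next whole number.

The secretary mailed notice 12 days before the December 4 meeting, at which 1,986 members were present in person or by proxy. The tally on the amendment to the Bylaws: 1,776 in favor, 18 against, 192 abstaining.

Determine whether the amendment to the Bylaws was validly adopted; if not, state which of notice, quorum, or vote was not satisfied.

Notice: 12 days given; 10 required. Satisfied.
Quorum: 25% of 5,471 = 1,367.75, rounded up to 1,368; 1,986 present. Satisfied.
Vote: requires three-fourths of the votes cast (1,986 − 192 abstaining = 1,794); 3/4 of 1794 = 1345.50, rounded up to 1346, so 1,346 needed; 1,776 in favor. Satisfied.

Valid — all requirements satisfied.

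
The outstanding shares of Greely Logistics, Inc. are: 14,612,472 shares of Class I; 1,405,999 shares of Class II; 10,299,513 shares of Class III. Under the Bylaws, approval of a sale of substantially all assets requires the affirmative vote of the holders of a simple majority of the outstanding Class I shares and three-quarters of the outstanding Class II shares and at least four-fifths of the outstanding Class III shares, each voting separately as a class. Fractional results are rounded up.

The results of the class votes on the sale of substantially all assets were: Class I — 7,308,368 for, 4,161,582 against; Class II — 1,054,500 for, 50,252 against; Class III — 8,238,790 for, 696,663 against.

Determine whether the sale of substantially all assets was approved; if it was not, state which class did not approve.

Class I: a majority of 14612472 is 7306237; 7,306,237 required, 7,308,368 in favor — approved.
Class II: 3/4 of 1405999 = 1054499.25, rounded up to 1054500; 1,054,500 required, 1,054,500 in favor — approved.
Class III: 4/5 of 10299513 = 8239610.40, rounded up to 8239611; 8,239,611 required, 8,238,790 in favor — not approved.

Not approved — the Class III shares did not give the required vote.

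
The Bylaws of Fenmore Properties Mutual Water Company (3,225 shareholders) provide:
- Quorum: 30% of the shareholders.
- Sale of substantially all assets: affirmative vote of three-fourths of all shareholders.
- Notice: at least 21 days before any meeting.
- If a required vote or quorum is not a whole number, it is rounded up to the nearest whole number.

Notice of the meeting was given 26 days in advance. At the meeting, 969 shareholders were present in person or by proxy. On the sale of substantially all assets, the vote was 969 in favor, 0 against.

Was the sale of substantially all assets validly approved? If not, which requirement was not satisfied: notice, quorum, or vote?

Notice: 26 days given; 21 required. Satisfied.
Quorum: 30% of 3,225 = 967.50, rounded up to 968; 969 present. Satisfied.
Vote: requires three-fourths of all shareholders (3,225); 3/4 of 3225 = 2418.75, rounded up to 2419, so 2,419 needed; 969 in favor. Not satisfied.

Invalid — vote requirement not satisfied.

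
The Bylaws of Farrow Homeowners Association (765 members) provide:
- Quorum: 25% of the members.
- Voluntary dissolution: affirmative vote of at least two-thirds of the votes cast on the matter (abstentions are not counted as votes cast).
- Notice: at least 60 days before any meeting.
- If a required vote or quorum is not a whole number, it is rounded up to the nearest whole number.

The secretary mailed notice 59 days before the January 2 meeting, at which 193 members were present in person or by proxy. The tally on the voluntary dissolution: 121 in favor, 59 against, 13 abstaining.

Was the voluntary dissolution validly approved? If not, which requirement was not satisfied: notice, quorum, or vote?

Notice: 59 days given; 60 required. Not satisfied.
Quorum: 25% of 765 = 191.25, rounded up to 192; 193 present. Satisfied.
Vote: requires two-thirds of the votes cast (193 − 13 abstaining = 180); 2/3 of 180 = 120, so 120 needed; 121 in favor. Satisfied.

Invalid — notice requirement not satisfied.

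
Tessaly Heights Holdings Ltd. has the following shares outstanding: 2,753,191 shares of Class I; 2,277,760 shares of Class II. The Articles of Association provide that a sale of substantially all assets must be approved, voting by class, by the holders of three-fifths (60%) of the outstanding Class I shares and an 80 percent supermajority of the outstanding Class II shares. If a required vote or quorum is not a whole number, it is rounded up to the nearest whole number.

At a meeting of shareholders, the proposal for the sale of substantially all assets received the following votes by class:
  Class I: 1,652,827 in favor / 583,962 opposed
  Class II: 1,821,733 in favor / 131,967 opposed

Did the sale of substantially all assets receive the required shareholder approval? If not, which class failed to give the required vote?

Not approved — the Class II shares did not give the required vote.

Class I: 3/5 of 2753191 = 1651914.60, rounded up to 1651915; 1,651,915 required, 1,652,827 in favor — approved.
Class II: 4/5 of 2277760 = 1822208; 1,822,208 required, 1,821,733 in favor — not approved.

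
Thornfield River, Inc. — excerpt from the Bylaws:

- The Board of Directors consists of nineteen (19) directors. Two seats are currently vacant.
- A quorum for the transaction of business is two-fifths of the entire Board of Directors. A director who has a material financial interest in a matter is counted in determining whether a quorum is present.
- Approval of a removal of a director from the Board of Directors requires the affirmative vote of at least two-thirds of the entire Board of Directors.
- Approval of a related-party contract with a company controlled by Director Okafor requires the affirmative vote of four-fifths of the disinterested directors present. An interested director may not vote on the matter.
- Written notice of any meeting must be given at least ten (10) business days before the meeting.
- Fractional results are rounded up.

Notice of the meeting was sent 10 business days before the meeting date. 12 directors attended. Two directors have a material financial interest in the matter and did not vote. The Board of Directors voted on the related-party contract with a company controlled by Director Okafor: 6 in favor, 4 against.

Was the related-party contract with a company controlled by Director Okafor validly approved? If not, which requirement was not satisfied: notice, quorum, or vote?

Notice: 10 business days given; 10 required (10 ≥ 10). Satisfied.
Quorum: 12 present (interested directors count toward quorum); quorum is 8. Satisfied.
Vote: the related-party contract with a company controlled by Director Okafor requires four-fifths of the disinterested directors present (12 − 2 = 10). 4/5 of 10 = 8, so 8 affirmative votes are needed; 6 voted in favor. Not satisfied.

Invalid — vote requirement not satisfied.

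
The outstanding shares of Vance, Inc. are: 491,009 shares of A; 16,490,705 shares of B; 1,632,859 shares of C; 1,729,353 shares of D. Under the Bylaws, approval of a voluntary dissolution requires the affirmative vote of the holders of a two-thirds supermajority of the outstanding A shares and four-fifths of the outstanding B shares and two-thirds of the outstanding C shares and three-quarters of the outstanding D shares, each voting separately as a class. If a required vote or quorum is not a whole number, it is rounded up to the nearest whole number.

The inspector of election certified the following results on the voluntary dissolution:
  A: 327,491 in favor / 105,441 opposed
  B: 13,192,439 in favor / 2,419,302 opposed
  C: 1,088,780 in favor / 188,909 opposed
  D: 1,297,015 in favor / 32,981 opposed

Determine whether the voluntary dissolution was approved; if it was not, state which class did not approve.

A: 2/3 of 491009 = 327339.33, rounded up to 327340; 327,340 required, 327,491 in favor — approved.
B: 4/5 of 16490705 = 13192564; 13,192,564 required, 13,192,439 in favor — not approved.
C: 2/3 of 1632859 = 1088572.67, rounded up to 1088573; 1,088,573 required, 1,088,780 in favor — approved.
D: 3/4 of 1729353 = 1297014.75, rounded up to 1297015; 1,297,015 required, 1,297,015 in favor — approved.

Not approved — the B shares did not give the required vote.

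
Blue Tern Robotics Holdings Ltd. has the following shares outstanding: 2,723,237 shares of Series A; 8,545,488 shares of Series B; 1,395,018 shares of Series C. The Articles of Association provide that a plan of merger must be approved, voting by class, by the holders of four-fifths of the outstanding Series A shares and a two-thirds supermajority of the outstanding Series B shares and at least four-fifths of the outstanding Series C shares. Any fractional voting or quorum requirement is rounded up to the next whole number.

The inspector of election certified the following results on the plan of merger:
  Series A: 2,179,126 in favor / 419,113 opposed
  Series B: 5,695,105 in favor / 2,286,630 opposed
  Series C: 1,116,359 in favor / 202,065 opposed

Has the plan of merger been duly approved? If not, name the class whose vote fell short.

Not approved — the Series B shares did not give the required vote.

Series A: 4/5 of 2723237 = 2178589.60, rounded up to 2178590; 2,178,590 required, 2,179,126 in favor — approved.
Series B: 2/3 of 8545488 = 5696992; 5,696,992 required, 5,695,105 in favor — not approved.
Series C: 4/5 of 1395018 = 1116014.40, rounded up to 1116015; 1,116,015 required, 1,116,359 in favor — approved.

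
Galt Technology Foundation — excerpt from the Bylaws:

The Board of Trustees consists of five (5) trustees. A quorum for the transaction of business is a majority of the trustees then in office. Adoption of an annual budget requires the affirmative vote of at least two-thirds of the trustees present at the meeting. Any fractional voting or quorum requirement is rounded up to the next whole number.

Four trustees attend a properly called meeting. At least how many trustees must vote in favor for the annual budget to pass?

The annual budget requires two-thirds of the trustees present (4).
2/3 of 4 = 2.67, rounded up to 3.

3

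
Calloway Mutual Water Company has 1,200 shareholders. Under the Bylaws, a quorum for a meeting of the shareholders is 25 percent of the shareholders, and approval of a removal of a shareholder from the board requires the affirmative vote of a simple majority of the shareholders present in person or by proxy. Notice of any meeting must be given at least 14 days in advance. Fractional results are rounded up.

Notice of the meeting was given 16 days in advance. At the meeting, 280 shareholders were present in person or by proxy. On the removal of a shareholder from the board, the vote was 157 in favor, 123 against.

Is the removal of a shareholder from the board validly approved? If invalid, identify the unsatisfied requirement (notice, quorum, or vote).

Notice: 16 days given; 14 required. Satisfied.
Quorum: 25% of 1,200 = 300; 280 present. Not satisfied.
Vote: requires a majority of those present (280); a majority of 280 is 141, so 141 needed; 157 in favor. Satisfied.

Invalid — quorum requirement not satisfied.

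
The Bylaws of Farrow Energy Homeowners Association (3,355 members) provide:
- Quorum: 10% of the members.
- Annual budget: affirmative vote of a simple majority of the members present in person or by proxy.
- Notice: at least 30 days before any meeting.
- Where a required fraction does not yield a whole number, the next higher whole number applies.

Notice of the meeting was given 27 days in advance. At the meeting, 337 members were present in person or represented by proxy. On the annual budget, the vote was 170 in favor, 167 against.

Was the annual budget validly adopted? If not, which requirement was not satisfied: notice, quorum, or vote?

Invalid — notice requirement not satisfied.

Notice: 27 days given; 30 required. Not satisfied.
Quorum: 10% of 3,355 = 335.50, rounded up to 336; 337 present. Satisfied.
Vote: requires a majority of those present (337); a majority of 337 is 169, so 169 needed; 170 in favor. Satisfied.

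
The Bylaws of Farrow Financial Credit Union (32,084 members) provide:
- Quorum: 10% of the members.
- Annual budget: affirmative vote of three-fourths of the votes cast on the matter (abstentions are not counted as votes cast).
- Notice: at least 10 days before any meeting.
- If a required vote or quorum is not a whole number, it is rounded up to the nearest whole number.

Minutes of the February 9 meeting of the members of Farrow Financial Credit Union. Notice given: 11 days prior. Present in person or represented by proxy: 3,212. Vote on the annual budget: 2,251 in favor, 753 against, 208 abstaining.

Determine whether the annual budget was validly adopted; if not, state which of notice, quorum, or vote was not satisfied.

Invalid — vote requirement not satisfied.

Notice: 11 days given; 10 required. Satisfied.
Quorum: 10% of 32,084 = 3,208.40, rounded up to 3,209; 3,212 present. Satisfied.
Vote: requires three-fourths of the votes cast (3,212 − 208 abstaining = 3,004); 3/4 of 3004 = 2253, so 2,253 needed; 2,251 in favor. Not satisfied.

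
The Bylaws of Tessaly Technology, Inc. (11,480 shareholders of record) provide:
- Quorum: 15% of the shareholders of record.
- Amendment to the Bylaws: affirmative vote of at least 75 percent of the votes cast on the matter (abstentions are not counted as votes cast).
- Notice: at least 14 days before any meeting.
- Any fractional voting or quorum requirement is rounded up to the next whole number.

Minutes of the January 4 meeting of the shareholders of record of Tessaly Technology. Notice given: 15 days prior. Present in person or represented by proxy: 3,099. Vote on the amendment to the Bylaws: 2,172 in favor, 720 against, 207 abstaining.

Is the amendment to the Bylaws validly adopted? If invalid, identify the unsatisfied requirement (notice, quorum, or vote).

Valid — all requirements satisfied.

Notice: 15 days given; 14 required. Satisfied.
Quorum: 15% of 11,480 = 1,722; 3,099 present. Satisfied.
Vote: requires three-fourths of the votes cast (3,099 − 207 abstaining = 2,892); 3/4 of 2892 = 2169, so 2,169 needed; 2,172 in favor. Satisfied.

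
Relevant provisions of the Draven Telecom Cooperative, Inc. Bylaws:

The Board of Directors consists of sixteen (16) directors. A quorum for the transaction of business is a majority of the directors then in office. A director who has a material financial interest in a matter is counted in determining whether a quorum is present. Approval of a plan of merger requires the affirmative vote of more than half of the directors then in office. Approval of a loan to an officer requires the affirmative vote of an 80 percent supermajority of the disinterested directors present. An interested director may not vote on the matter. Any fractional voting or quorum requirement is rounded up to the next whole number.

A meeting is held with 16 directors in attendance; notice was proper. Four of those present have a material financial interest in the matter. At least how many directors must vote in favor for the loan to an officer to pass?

The loan to an officer requires four-fifths of the disinterested directors present (16 − 4 = 12).
4/5 of 12 = 9.60, rounded up to 10.

10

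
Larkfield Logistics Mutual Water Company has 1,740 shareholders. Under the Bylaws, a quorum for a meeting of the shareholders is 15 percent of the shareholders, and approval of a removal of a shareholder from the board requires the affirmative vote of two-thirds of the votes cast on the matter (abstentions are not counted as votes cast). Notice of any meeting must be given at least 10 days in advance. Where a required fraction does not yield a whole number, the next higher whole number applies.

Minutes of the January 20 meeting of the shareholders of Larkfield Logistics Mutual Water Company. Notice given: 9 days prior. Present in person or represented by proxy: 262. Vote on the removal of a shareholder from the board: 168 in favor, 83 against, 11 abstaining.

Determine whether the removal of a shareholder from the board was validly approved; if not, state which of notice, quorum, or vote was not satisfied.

Invalid — notice requirement not satisfied.

Notice: 9 days given; 10 required. Not satisfied.
Quorum: 15% of 1,740 = 261; 262 present. Satisfied.
Vote: requires two-thirds of the votes cast (262 − 11 abstaining = 251); 2/3 of 251 = 167.33, rounded up to 168, so 168 needed; 168 in favor. Satisfied.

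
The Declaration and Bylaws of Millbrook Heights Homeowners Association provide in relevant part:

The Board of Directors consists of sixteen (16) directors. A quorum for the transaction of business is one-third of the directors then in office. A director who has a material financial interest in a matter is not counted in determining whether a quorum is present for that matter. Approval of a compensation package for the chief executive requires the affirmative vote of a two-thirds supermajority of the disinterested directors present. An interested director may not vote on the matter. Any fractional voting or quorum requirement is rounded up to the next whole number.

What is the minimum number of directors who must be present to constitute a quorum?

1/3 of 16 = 5.33, rounded up to 6.

6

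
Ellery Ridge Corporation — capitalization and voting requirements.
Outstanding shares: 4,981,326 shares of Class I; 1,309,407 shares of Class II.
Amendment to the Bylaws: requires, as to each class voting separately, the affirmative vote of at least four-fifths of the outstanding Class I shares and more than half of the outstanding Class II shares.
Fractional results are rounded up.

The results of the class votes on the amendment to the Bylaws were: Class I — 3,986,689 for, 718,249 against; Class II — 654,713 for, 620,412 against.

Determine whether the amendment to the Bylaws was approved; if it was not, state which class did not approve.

Approved — every class gave the required vote.

Class I: 4/5 of 4981326 = 3985060.80, rounded up to 3985061; 3,985,061 required, 3,986,689 in favor — approved.
Class II: a majority of 1309407 is 654704; 654,704 required, 654,713 in favor — approved.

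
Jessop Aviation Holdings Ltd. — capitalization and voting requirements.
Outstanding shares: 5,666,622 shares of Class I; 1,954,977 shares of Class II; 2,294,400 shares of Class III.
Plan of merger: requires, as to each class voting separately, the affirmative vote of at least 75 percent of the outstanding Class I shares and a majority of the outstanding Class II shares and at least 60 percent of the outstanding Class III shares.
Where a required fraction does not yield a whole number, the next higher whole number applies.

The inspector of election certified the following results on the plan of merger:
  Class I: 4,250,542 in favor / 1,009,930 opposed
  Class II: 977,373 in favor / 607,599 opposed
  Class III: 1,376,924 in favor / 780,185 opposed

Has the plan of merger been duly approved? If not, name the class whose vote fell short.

Not approved — the Class II shares did not give the required vote.

Class I: 3/4 of 5666622 = 4249966.50, rounded up to 4249967; 4,249,967 required, 4,250,542 in favor — approved.
Class II: a majority of 1954977 is 977489; 977,489 required, 977,373 in favor — not approved.
Class III: 3/5 of 2294400 = 1376640; 1,376,640 required, 1,376,924 in favor — approved.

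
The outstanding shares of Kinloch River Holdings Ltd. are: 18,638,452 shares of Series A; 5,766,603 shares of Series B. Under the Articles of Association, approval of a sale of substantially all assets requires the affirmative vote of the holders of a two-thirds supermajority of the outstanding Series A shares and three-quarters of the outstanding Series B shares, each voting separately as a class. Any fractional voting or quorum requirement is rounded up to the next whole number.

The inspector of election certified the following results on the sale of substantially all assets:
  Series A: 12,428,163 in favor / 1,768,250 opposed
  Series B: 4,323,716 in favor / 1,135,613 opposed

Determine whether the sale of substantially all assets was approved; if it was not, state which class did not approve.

Not approved — the Series B shares did not give the required vote.

Series A: 2/3 of 18638452 = 12425634.67, rounded up to 12425635; 12,425,635 required, 12,428,163 in favor — approved.
Series B: 3/4 of 5766603 = 4324952.25, rounded up to 4324953; 4,324,953 required, 4,323,716 in favor — not approved.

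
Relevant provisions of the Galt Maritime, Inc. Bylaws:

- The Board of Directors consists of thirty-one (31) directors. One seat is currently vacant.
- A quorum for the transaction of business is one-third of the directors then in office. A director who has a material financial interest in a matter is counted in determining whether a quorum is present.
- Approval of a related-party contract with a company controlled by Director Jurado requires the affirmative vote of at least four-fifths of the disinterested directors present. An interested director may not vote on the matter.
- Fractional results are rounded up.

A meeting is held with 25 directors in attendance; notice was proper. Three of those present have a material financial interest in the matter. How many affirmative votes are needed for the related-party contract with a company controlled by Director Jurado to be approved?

The related-party contract with a company controlled by Director Jurado requires four-fifths of the disinterested directors present (25 − 3 = 22).
4/5 of 22 = 17.60, rounded up to 18.

18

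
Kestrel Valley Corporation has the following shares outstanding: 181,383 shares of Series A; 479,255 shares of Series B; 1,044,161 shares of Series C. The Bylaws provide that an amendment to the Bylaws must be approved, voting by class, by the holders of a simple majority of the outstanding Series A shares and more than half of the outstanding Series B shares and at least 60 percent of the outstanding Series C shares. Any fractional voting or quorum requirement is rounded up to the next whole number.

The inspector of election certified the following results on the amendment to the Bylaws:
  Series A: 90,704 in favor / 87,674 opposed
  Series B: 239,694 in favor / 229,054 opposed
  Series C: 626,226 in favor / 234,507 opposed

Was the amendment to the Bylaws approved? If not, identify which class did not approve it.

Series A: a majority of 181383 is 90692; 90,692 required, 90,704 in favor — approved.
Series B: a majority of 479255 is 239628; 239,628 required, 239,694 in favor — approved.
Series C: 3/5 of 1044161 = 626496.60, rounded up to 626497; 626,497 required, 626,226 in favor — not approved.

Not approved — the Series C shares did not give the required vote.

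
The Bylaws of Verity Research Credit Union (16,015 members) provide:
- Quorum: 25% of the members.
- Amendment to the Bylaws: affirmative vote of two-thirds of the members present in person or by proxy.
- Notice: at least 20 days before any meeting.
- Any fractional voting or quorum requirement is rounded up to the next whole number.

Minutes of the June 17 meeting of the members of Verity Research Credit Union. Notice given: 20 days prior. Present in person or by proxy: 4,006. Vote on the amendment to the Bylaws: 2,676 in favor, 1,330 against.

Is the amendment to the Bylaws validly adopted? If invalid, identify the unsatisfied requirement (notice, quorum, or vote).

Notice: 20 days given; 20 required. Satisfied.
Quorum: 25% of 16,015 = 4,003.75, rounded up to 4,004; 4,006 present. Satisfied.
Vote: requires two-thirds of those present (4,006); 2/3 of 4006 = 2670.67, rounded up to 2671, so 2,671 needed; 2,676 in favor. Satisfied.

Valid — all requirements satisfied.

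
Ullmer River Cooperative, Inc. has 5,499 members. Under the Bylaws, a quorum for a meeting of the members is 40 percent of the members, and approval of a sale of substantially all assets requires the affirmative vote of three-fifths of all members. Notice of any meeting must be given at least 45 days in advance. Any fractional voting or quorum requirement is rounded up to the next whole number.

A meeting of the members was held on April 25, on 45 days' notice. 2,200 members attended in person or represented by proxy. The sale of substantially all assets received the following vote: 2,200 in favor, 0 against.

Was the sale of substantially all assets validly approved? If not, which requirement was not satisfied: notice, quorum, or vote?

Notice: 45 days given; 45 required. Satisfied.
Quorum: 40% of 5,499 = 2,199.60, rounded up to 2,200; 2,200 present. Satisfied.
Vote: requires three-fifths of all members (5,499); 3/5 of 5499 = 3299.40, rounded up to 3300, so 3,300 needed; 2,200 in favor. Not satisfied.

Invalid — vote requirement not satisfied.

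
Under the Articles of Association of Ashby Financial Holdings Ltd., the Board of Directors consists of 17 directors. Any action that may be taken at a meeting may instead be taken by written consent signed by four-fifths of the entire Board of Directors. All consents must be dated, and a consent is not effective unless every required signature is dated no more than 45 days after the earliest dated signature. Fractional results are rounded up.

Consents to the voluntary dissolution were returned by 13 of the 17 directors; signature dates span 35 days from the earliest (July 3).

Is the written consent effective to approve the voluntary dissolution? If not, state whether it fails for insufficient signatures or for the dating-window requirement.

Signatures required: four-fifths of 17 — 4/5 of 17 = 13.60, rounded up to 14, so 14 needed; 13 signed. Insufficient.
Dating window: the latest signature is 35 days after the earliest; the limit is 45 days. Within the window.

Not effective — insufficient signatures.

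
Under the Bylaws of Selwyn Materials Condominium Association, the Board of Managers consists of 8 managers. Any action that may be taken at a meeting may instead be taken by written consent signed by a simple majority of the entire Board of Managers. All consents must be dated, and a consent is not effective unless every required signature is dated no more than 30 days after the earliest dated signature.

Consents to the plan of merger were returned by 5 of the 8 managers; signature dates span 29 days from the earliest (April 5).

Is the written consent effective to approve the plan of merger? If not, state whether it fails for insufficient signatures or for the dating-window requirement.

Effective — both the signature and dating-window requirements are satisfied.

Signatures required: a simple majority of 8 — a majority of 8 is 5, so 5 needed; 5 signed. Sufficient.
Dating window: the latest signature is 29 days after the earliest; the limit is 30 days. Within the window.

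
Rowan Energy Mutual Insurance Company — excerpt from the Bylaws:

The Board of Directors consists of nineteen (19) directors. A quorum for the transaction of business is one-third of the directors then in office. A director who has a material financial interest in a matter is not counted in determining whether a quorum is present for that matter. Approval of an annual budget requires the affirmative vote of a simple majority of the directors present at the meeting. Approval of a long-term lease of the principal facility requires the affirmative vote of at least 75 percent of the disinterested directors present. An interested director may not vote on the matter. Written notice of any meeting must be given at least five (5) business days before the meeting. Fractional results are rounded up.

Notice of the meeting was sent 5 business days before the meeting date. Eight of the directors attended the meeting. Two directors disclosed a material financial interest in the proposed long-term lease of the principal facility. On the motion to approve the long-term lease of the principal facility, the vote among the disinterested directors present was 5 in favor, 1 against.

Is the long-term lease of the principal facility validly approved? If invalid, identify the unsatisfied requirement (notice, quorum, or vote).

Notice: 5 business days given; 5 required (5 ≥ 5). Satisfied.
Quorum: 8 present, but the 2 interested directors do not count, leaving 6. Quorum is 7. Not satisfied.
Vote: the long-term lease of the principal facility requires three-fourths of the disinterested directors present (8 − 2 = 6). 3/4 of 6 = 4.50, rounded up to 5, so 5 affirmative votes are needed; 5 voted in favor. Satisfied. (Moot — without a quorum no business can be validly transacted.)

Invalid — quorum requirement not satisfied.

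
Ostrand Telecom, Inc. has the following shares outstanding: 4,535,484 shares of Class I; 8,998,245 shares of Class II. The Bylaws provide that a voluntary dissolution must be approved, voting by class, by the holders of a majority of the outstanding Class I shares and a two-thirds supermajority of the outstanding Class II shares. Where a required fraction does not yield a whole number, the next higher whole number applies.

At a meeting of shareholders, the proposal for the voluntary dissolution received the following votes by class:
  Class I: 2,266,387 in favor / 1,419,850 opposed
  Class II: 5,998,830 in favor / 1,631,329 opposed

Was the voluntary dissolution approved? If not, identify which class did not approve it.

Class I: a majority of 4535484 is 2267743; 2,267,743 required, 2,266,387 in favor — not approved.
Class II: 2/3 of 8998245 = 5998830; 5,998,830 required, 5,998,830 in favor — approved.

Not approved — the Class I shares did not give the required vote.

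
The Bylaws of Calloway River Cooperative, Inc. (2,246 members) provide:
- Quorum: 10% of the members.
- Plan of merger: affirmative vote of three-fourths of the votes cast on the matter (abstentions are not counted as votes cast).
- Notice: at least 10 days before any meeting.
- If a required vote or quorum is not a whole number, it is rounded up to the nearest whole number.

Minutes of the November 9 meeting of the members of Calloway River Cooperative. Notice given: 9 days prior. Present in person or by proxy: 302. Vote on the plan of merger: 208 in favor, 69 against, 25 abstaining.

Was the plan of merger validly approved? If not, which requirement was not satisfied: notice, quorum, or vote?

Notice: 9 days given; 10 required. Not satisfied.
Quorum: 10% of 2,246 = 224.60, rounded up to 225; 302 present. Satisfied.
Vote: requires three-fourths of the votes cast (302 − 25 abstaining = 277); 3/4 of 277 = 207.75, rounded up to 208, so 208 needed; 208 in favor. Satisfied.

Invalid — notice requirement not satisfied.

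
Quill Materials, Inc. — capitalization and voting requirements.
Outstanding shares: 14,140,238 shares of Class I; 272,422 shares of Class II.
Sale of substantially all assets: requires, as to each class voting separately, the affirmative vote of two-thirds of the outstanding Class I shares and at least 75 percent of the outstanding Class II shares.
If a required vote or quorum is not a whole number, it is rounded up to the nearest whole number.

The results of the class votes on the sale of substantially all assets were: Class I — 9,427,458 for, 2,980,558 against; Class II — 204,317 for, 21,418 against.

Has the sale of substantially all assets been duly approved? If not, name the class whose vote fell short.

Approved — every class gave the required vote.

Class I: 2/3 of 14140238 = 9426825.33, rounded up to 9426826; 9,426,826 required, 9,427,458 in favor — approved.
Class II: 3/4 of 272422 = 204316.50, rounded up to 204317; 204,317 required, 204,317 in favor — approved.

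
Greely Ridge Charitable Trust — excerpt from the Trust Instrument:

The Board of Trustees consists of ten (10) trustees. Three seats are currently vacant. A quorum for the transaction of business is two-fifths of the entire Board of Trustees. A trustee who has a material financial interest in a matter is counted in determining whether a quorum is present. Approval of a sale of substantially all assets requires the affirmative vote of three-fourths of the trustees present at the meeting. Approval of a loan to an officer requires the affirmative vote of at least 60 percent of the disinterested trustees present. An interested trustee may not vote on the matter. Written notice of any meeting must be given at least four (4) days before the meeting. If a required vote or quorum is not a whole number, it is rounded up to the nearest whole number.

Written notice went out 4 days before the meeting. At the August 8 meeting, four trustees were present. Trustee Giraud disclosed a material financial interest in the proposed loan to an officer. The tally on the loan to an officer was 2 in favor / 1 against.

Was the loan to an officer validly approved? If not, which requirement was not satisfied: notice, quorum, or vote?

Notice: 4 days given; 4 required (4 ≥ 4). Satisfied.
Quorum: 4 present (interested trustees count toward quorum); quorum is 4. Satisfied.
Vote: the loan to an officer requires three-fifths of the disinterested trustees present (4 − 1 = 3). 3/5 of 3 = 1.80, rounded up to 2, so 2 affirmative votes are needed; 2 voted in favor. Satisfied.

Valid — all requirements satisfied.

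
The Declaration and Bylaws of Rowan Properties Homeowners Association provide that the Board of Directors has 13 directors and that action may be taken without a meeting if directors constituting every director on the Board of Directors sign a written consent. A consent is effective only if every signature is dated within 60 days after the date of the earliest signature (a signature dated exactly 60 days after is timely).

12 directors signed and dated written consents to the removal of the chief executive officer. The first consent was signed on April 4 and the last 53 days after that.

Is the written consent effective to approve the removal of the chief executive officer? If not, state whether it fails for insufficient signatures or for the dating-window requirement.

Not effective — insufficient signatures.

Signatures required: every one of 13 — unanimous means all 13, so 13 needed; 12 signed. Insufficient.
Dating window: the latest signature is 53 days after the earliest; the limit is 60 days. Within the window.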